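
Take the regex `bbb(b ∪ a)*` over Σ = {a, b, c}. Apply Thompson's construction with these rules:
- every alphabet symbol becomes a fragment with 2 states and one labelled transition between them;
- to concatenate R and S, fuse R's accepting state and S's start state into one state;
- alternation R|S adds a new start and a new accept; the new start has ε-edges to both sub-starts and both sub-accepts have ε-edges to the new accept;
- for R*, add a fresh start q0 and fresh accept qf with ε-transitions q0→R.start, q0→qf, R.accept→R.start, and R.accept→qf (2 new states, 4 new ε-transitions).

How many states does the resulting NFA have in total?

Per subexpression:
Each of the 5 symbol leaves contributes a 2-state fragment.
  b ∪ a : 6 states
  (b ∪ a)* : 8 states
  bbb(b ∪ a)* : 11 states

11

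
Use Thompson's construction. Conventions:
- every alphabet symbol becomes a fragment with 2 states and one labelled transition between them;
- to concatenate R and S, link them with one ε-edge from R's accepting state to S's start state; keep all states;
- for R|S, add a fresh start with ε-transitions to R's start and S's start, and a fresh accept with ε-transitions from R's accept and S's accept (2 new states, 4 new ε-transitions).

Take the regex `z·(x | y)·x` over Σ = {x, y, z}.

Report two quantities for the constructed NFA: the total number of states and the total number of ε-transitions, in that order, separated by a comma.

10, 6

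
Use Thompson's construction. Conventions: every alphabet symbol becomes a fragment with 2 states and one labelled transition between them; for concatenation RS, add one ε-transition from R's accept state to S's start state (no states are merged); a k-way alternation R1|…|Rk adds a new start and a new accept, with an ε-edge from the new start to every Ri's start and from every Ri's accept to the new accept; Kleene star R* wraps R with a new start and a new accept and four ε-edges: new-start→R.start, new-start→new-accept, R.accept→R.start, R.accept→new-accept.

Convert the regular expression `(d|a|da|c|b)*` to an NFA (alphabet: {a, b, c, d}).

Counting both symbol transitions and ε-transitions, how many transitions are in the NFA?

Building bottom-up:
Each of the 6 symbol leaves contributes 1 transition (1 symbol, 0 ε).
  da — 3 transitions (2 symbol, 1 ε)
  d|a|da|c|b — 17 transitions (6 symbol, 11 ε)
  (d|a|da|c|b)* — 21 transitions (6 symbol, 15 ε)

21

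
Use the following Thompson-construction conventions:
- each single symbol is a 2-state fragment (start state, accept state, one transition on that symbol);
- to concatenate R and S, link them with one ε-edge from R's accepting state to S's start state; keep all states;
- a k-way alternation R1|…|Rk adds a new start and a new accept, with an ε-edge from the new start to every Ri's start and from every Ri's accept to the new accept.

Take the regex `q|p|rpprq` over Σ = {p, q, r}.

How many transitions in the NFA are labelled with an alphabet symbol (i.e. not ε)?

7

By structural recursion:
Each of the 7 symbol leaves contributes exactly 1 symbol transition.
  rpprq — 5 symbol transitions
  q|p|rpprq — 7 symbol transitions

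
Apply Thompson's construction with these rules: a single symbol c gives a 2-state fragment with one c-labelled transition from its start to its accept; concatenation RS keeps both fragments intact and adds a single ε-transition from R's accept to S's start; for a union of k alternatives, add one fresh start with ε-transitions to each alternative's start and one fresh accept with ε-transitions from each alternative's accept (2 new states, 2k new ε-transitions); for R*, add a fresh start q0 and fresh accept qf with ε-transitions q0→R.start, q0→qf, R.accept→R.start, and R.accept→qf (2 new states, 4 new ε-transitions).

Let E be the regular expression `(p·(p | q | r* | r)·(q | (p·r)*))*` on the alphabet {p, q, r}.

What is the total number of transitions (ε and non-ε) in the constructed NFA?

Per subexpression:
Each of the 8 symbol leaves contributes 1 transition (1 symbol, 0 ε).
  r* : 5 transitions (1 symbol, 4 ε)
  p | q | r* | r : 16 transitions (4 symbol, 12 ε)
  p·r : 3 transitions (2 symbol, 1 ε)
  (p·r)* : 7 transitions (2 symbol, 5 ε)
  q | (p·r)* : 12 transitions (3 symbol, 9 ε)
  p·(p | q | r* | r)·(q | (p·r)*) : 31 transitions (8 symbol, 23 ε)
  (p·(p | q | r* | r)·(q | (p·r)*))* : 35 transitions (8 symbol, 27 ε)

35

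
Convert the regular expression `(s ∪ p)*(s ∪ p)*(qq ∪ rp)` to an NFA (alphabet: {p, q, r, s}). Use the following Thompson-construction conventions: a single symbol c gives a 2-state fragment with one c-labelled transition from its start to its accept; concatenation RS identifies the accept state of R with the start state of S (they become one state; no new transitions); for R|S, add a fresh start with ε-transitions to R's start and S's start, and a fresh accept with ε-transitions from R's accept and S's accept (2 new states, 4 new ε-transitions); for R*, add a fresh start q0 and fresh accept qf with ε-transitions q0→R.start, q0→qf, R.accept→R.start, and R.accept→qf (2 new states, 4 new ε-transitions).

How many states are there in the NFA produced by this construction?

22

Per subexpression:
Each of the 8 symbol leaves contributes a 2-state fragment.
  s ∪ p → 6 states
  (s ∪ p)* → 8 states
  s ∪ p → 6 states
  (s ∪ p)* → 8 states
  qq → 3 states
  rp → 3 states
  qq ∪ rp → 8 states
  (s ∪ p)*(s ∪ p)*(qq ∪ rp) → 22 states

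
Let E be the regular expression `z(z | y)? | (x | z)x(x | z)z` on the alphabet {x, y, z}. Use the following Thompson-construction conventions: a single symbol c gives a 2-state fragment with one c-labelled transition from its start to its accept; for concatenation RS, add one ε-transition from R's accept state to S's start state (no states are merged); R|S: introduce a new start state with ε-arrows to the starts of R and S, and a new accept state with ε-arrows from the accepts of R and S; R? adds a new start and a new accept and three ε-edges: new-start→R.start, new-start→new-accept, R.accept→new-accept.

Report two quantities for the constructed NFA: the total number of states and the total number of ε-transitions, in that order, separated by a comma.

By structural recursion:
Each of the 9 symbol leaves contributes 2 states and 0 ε-transitions.
  z | y → 6 states, 4 ε-transitions
  (z | y)? → 8 states, 7 ε-transitions
  z(z | y)? → 10 states, 8 ε-transitions
  x | z → 6 states, 4 ε-transitions
  x | z → 6 states, 4 ε-transitions
  (x | z)x(x | z)z → 16 states, 11 ε-transitions
  z(z | y)? | (x | z)x(x | z)z → 28 states, 23 ε-transitions

28, 23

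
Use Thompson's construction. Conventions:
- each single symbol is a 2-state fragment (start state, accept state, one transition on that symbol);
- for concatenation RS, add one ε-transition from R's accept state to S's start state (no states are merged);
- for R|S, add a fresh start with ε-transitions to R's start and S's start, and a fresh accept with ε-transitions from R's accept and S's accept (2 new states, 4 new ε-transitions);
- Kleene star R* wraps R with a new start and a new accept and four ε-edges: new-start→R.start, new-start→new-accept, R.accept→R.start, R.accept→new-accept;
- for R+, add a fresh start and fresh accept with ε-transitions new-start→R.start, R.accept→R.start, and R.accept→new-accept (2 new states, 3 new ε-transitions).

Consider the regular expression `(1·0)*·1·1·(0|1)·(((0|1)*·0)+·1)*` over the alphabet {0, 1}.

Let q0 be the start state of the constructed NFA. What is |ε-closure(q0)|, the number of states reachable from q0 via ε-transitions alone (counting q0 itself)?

4

Work bottom-up. For each fragment F, track |ε-closure(F.start)| and whether F's accept lies in that closure (i.e. whether F accepts ε). A single-symbol fragment has closure size 1 and does not accept ε.
  1·0 : same as the first factor's closure: C = 1
  (1·0)* : new start has ε-edges to the inner start and to the new accept, so C = 2 + 1 = 3
  0|1 : new start ε-reaches every alternative's start; none of them accept ε, so the new accept is not reached: C = 1 + 1 + 1 = 3
  0|1 : C = 1 + 1 + 1 = 3 (the new accept is not ε-reachable since no branch accepts ε)
  (0|1)* : C = 1 (new start) + 3 (body) + 1 (new accept) = 5
  (0|1)*·0 : the left operand accepts ε, so the closure extends into the next operand (via the concat ε-link); C = 5 + 1 = 6
  ((0|1)*·0)+ : new start ε-reaches only the body's start; the new accept needs a symbol first: C = 1 + 6 = 7
  ((0|1)*·0)+·1 : same as the first factor's closure: C = 7
  (((0|1)*·0)+·1)* : C = 1 (new start) + 7 (body) + 1 (new accept) = 9
  (1·0)*·1·1·(0|1)·(((0|1)*·0)+·1)* : the left operand accepts ε, so the closure extends into the next operand (via the concat ε-link); C = 3 + 1 = 4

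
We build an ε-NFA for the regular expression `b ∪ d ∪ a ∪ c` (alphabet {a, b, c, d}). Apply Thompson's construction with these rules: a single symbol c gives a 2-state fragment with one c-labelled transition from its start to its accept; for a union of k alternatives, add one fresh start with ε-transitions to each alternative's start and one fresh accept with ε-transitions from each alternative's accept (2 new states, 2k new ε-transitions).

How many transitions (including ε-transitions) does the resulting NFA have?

12

Recursing over subexpressions:
Each of the 4 symbol leaves contributes 1 transition (1 symbol, 0 ε).
  b ∪ d ∪ a ∪ c : 12 transitions (4 symbol, 8 ε)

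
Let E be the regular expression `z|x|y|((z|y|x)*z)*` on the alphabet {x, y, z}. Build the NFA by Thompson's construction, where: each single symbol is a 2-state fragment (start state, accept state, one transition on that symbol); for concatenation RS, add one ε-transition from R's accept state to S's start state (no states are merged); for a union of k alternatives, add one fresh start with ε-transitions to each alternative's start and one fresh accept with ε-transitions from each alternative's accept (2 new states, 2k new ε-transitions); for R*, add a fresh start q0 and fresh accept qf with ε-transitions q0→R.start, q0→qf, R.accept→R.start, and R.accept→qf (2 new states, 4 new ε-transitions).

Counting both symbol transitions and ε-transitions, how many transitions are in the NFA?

30

By structural recursion:
Each of the 7 symbol leaves contributes 1 transition (1 symbol, 0 ε).
  z|y|x : 9 transitions (3 symbol, 6 ε)
  (z|y|x)* : 13 transitions (3 symbol, 10 ε)
  (z|y|x)*z : 15 transitions (4 symbol, 11 ε)
  ((z|y|x)*z)* : 19 transitions (4 symbol, 15 ε)
  z|x|y|((z|y|x)*z)* : 30 transitions (7 symbol, 23 ε)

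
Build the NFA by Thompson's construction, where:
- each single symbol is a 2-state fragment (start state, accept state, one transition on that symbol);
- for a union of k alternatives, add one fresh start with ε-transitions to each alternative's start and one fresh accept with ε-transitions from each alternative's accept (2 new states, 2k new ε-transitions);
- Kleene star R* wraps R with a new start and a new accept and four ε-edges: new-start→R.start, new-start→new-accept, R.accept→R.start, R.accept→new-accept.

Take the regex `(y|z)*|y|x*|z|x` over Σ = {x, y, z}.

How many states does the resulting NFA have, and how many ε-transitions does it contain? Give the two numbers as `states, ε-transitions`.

Per subexpression:
Each of the 6 symbol leaves contributes 2 states and 0 ε-transitions.
  y|z → 6 states, 4 ε-transitions
  (y|z)* → 8 states, 8 ε-transitions
  x* → 4 states, 4 ε-transitions
  (y|z)*|y|x*|z|x → 20 states, 22 ε-transitions

20, 22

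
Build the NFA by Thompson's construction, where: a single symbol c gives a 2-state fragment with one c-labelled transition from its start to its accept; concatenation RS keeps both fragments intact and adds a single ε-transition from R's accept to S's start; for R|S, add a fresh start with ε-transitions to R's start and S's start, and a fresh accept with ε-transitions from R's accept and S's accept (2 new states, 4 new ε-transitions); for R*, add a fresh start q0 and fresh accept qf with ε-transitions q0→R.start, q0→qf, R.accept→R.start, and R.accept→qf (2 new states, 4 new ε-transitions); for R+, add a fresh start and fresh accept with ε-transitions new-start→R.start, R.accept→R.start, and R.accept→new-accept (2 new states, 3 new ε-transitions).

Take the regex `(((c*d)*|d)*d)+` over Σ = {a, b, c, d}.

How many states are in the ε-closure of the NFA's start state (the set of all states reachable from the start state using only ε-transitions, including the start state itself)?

Compute the ε-closure size of each fragment's start state recursively; a symbol fragment's start has no outgoing ε-edge, so its closure is just itself (size 1).
  c* : the star's fresh start ε-reaches both the body's start and the fresh accept: |ε-closure| = 2 + 1 = 3
  c*d : the left operand accepts ε, so the closure extends into the next operand (via the concat ε-link); |ε-closure| = 3 + 1 = 4
  (c*d)* : the star's fresh start ε-reaches both the body's start and the fresh accept: |ε-closure| = 2 + 4 = 6
  (c*d)*|d : new start ε-reaches every alternative's start; at least one alternative accepts ε, so the union's new accept is reached too: |ε-closure| = 1 + 6 + 1 + 1 = 9
  ((c*d)*|d)* : the star's fresh start ε-reaches both the body's start and the fresh accept: |ε-closure| = 2 + 9 = 11
  ((c*d)*|d)*d : the left operand accepts ε, so the closure extends into the next operand (via the concat ε-link); |ε-closure| = 11 + 1 = 12
  (((c*d)*|d)*d)+ : |ε-closure| = 1 + 12 = 13 (the body doesn't accept ε, so the new accept is not reached)

13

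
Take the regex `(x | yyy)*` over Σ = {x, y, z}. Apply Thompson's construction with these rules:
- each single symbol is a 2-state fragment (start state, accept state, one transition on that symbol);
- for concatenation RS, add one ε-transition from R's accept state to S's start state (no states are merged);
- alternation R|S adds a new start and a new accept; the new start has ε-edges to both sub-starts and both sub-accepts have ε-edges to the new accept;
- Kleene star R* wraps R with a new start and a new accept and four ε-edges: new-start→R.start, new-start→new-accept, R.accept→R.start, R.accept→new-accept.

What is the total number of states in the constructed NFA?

12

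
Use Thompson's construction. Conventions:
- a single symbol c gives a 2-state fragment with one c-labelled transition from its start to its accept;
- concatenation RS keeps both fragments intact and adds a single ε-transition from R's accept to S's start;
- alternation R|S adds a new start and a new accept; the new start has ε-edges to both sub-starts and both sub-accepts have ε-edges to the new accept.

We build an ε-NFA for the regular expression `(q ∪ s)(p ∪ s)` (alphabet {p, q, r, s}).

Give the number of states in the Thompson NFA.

12

By structural recursion:
Each of the 4 symbol leaves contributes a 2-state fragment.
  q ∪ s : 6 states
  p ∪ s : 6 states
  (q ∪ s)(p ∪ s) : 12 states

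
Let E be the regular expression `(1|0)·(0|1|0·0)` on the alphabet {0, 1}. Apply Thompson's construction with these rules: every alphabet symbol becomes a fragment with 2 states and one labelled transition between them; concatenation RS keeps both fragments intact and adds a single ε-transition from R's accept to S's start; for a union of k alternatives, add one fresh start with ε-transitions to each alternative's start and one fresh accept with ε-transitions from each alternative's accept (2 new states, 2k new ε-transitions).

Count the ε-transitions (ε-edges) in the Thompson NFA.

12

By structural recursion:
Each of the 6 symbol leaves contributes 0 ε-transitions.
  1|0 = 4 ε-transitions
  0·0 = 1 ε-transition
  0|1|0·0 = 7 ε-transitions
  (1|0)·(0|1|0·0) = 12 ε-transitions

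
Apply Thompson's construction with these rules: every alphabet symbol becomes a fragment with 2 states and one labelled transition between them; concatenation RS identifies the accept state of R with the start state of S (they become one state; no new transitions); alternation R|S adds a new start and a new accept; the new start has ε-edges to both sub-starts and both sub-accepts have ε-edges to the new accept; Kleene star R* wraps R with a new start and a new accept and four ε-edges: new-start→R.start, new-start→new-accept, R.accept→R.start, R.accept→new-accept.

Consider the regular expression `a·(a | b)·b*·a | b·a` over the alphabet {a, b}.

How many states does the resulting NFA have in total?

By structural recursion:
Each of the 7 symbol leaves contributes a 2-state fragment.
  a | b — 6 states
  b* — 4 states
  a·(a | b)·b*·a — 11 states
  b·a — 3 states
  a·(a | b)·b*·a | b·a — 16 states

16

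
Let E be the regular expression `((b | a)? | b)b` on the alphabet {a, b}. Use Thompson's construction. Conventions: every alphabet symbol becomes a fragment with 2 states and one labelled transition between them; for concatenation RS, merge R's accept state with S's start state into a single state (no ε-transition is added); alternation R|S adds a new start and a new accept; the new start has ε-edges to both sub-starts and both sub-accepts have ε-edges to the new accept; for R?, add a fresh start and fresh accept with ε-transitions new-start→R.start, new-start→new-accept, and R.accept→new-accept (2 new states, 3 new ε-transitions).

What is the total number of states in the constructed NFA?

13

By structural recursion:
Each of the 4 symbol leaves contributes a 2-state fragment.
  b | a → 6 states
  (b | a)? → 8 states
  (b | a)? | b → 12 states
  ((b | a)? | b)b → 13 states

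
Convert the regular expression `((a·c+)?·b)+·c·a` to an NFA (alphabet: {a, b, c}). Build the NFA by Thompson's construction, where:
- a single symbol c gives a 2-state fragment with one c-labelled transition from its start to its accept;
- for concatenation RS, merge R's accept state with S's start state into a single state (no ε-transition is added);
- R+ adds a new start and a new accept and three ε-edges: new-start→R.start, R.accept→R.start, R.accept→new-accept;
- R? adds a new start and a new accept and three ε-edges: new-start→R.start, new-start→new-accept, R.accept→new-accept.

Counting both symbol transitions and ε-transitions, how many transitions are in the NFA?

Recursing over subexpressions:
Each of the 5 symbol leaves contributes 1 transition (1 symbol, 0 ε).
  c+ = 4 transitions (1 symbol, 3 ε)
  a·c+ = 5 transitions (2 symbol, 3 ε)
  (a·c+)? = 8 transitions (2 symbol, 6 ε)
  (a·c+)?·b = 9 transitions (3 symbol, 6 ε)
  ((a·c+)?·b)+ = 12 transitions (3 symbol, 9 ε)
  ((a·c+)?·b)+·c·a = 14 transitions (5 symbol, 9 ε)

14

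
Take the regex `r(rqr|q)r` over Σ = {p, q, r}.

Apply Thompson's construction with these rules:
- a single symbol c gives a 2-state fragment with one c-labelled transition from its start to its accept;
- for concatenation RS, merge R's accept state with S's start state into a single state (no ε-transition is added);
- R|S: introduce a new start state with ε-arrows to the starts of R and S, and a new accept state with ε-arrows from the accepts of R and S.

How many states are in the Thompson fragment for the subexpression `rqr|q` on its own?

Fragment for `rqr|q`:
Each of the 4 symbol leaves contributes a 2-state fragment.
  rqr : 4 states
  rqr|q : 8 states

8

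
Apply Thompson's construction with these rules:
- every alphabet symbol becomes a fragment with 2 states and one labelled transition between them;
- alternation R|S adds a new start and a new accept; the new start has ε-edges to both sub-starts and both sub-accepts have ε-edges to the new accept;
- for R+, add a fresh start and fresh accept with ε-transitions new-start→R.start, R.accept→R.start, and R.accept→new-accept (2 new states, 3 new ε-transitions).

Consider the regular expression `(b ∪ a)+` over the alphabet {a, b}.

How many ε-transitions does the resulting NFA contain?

7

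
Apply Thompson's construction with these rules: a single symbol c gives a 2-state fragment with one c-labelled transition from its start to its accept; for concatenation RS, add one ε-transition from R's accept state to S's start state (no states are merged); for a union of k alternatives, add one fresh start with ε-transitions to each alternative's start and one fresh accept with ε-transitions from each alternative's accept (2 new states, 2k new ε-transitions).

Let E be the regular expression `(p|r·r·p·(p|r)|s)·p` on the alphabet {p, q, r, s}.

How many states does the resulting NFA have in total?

20

Recursing over subexpressions:
Each of the 8 symbol leaves contributes a 2-state fragment.
  p|r : 6 states
  r·r·p·(p|r) : 12 states
  p|r·r·p·(p|r)|s : 18 states
  (p|r·r·p·(p|r)|s)·p : 20 states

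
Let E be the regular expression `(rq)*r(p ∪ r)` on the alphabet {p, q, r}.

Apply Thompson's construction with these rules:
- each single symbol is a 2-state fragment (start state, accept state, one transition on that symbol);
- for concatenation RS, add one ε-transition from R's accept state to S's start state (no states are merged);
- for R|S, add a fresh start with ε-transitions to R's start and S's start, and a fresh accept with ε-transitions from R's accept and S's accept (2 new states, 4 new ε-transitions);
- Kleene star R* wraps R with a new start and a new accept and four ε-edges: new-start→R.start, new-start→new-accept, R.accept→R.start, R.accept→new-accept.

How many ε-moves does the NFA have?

11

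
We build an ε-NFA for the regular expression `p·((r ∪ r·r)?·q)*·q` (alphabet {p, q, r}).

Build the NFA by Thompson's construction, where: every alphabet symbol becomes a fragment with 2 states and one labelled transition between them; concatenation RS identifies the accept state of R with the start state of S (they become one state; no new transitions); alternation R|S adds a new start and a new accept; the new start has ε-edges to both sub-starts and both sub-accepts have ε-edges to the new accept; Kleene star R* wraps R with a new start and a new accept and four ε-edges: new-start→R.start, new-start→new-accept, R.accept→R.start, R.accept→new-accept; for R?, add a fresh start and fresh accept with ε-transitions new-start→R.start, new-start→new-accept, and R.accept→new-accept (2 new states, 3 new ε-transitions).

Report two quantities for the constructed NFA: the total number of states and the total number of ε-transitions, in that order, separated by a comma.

14, 11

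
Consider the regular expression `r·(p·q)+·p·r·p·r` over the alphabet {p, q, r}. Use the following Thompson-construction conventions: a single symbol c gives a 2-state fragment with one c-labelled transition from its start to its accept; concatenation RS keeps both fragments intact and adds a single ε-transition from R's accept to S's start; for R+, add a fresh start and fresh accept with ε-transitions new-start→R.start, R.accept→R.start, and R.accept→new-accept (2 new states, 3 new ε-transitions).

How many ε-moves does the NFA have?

9

Bottom-up over the parse tree:
Each of the 7 symbol leaves contributes 0 ε-transitions.
  p·q → 1 ε-transition
  (p·q)+ → 4 ε-transitions
  r·(p·q)+·p·r·p·r → 9 ε-transitions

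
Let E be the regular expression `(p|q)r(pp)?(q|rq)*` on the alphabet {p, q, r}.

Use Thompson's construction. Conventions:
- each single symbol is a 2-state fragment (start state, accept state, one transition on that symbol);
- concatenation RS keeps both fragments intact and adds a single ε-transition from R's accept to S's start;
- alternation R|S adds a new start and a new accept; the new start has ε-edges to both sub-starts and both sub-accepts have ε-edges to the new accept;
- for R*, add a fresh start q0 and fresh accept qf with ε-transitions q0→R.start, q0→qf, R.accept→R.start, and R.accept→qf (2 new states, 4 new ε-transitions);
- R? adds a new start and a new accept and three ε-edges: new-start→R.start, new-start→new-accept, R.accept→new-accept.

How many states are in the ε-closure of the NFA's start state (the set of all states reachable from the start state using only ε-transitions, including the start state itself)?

Let C(F) = |ε-closure(F.start)| within fragment F, and note whether F accepts ε. Symbol fragments have C = 1 and do not accept ε. Then:
  p|q : new start ε-reaches every alternative's start; none of them accept ε, so the new accept is not reached: |closure| = 1 + 1 + 1 = 3
  pp : |closure| equals the left operand's closure size = 1 (its accept is not ε-reachable, so the closure stops there)
  (pp)? : |closure| = 1 (new start) + 1 (body) + 1 (new accept, via ε) = 3
  rq : same as the first factor's closure: |closure| = 1
  q|rq : new start ε-reaches every alternative's start; none of them accept ε, so the new accept is not reached: |closure| = 1 + 1 + 1 = 3
  (q|rq)* : new start has ε-edges to the inner start and to the new accept, so |closure| = 2 + 3 = 5
  (p|q)r(pp)?(q|rq)* : |closure| equals the left operand's closure size = 3 (its accept is not ε-reachable, so the closure stops there)

3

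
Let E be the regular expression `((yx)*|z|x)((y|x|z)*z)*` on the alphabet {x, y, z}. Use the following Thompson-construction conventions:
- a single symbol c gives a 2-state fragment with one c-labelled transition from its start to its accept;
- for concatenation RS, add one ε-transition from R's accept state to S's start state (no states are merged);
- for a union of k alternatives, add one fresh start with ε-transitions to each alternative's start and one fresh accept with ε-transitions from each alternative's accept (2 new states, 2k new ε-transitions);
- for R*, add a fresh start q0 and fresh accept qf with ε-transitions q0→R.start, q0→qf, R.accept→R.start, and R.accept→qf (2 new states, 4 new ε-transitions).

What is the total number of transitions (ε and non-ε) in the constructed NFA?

By structural recursion:
Each of the 8 symbol leaves contributes 1 transition (1 symbol, 0 ε).
  yx — 3 transitions (2 symbol, 1 ε)
  (yx)* — 7 transitions (2 symbol, 5 ε)
  (yx)*|z|x — 15 transitions (4 symbol, 11 ε)
  y|x|z — 9 transitions (3 symbol, 6 ε)
  (y|x|z)* — 13 transitions (3 symbol, 10 ε)
  (y|x|z)*z — 15 transitions (4 symbol, 11 ε)
  ((y|x|z)*z)* — 19 transitions (4 symbol, 15 ε)
  ((yx)*|z|x)((y|x|z)*z)* — 35 transitions (8 symbol, 27 ε)

35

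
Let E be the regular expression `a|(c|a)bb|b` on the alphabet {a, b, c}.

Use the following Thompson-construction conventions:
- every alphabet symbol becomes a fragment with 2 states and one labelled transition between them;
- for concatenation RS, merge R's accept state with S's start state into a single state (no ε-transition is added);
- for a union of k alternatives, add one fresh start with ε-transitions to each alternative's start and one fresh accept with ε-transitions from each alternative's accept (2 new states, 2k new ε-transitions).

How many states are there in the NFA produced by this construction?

14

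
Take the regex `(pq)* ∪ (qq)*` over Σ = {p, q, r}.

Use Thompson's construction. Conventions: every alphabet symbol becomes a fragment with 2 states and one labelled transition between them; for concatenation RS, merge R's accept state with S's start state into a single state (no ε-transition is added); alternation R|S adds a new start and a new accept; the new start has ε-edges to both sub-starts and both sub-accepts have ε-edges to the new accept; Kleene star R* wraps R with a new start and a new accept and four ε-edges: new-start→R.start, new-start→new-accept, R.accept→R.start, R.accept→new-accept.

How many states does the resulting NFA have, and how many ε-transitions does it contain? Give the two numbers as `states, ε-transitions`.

Recursing over subexpressions:
Each of the 4 symbol leaves contributes 2 states and 0 ε-transitions.
  pq → 3 states, 0 ε-transitions
  (pq)* → 5 states, 4 ε-transitions
  qq → 3 states, 0 ε-transitions
  (qq)* → 5 states, 4 ε-transitions
  (pq)* ∪ (qq)* → 12 states, 12 ε-transitions

12, 12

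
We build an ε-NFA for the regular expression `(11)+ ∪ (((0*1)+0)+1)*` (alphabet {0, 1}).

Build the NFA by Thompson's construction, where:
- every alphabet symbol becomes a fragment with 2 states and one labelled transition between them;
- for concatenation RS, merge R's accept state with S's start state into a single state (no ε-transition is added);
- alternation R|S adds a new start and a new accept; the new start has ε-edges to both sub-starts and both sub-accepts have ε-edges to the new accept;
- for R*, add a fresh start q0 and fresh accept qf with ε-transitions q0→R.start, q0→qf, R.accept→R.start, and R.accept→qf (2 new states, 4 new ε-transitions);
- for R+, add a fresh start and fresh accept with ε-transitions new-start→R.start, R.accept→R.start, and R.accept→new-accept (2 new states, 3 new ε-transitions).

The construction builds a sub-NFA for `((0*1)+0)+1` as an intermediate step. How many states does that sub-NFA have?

11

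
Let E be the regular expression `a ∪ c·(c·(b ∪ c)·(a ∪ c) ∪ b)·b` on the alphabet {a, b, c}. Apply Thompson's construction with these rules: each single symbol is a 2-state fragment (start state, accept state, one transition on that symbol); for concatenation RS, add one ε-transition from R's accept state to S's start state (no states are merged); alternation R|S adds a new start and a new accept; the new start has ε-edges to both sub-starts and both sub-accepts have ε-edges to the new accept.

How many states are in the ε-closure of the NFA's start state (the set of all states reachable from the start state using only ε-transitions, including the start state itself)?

Compute the ε-closure size of each fragment's start state recursively; a symbol fragment's start has no outgoing ε-edge, so its closure is just itself (size 1).
  b ∪ c : |closure| = 1 + 1 + 1 = 3 (the new accept is not ε-reachable since no branch accepts ε)
  a ∪ c : |closure| = 1 + 1 + 1 = 3 (the new accept is not ε-reachable since no branch accepts ε)
  c·(b ∪ c)·(a ∪ c) : same as the first factor's closure: |closure| = 1
  c·(b ∪ c)·(a ∪ c) ∪ b : new start ε-reaches every alternative's start; none of them accept ε, so the new accept is not reached: |closure| = 1 + 1 + 1 = 3
  c·(c·(b ∪ c)·(a ∪ c) ∪ b)·b : same as the first factor's closure: |closure| = 1
  a ∪ c·(c·(b ∪ c)·(a ∪ c) ∪ b)·b : |closure| = 1 + 1 + 1 = 3 (the new accept is not ε-reachable since no branch accepts ε)

3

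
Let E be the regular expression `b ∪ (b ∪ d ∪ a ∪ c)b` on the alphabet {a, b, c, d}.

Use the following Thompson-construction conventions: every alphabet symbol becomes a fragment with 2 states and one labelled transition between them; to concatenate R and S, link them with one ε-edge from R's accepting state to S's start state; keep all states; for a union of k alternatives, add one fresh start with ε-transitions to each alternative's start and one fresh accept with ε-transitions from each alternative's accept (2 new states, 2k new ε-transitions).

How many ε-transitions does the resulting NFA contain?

Per subexpression:
Each of the 6 symbol leaves contributes 0 ε-transitions.
  b ∪ d ∪ a ∪ c → 8 ε-transitions
  (b ∪ d ∪ a ∪ c)b → 9 ε-transitions
  b ∪ (b ∪ d ∪ a ∪ c)b → 13 ε-transitions

13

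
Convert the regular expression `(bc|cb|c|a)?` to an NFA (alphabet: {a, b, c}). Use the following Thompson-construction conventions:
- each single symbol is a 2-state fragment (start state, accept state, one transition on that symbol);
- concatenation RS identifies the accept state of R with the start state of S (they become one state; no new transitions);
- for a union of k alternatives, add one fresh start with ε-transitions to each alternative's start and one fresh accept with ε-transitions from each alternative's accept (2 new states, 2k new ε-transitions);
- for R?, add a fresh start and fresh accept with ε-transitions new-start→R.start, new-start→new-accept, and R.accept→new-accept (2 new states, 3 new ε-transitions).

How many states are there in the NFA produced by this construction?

Building bottom-up:
Each of the 6 symbol leaves contributes a 2-state fragment.
  bc → 3 states
  cb → 3 states
  bc|cb|c|a → 12 states
  (bc|cb|c|a)? → 14 states

14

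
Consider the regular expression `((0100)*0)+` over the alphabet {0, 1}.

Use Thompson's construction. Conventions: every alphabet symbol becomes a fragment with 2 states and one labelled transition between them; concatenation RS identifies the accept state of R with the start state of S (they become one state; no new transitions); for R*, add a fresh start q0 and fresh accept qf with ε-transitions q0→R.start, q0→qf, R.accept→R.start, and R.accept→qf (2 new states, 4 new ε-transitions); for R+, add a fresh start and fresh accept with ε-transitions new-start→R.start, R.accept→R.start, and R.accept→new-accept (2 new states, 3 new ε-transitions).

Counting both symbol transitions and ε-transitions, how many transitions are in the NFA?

12

Per subexpression:
Each of the 5 symbol leaves contributes 1 transition (1 symbol, 0 ε).
  0100 — 4 transitions (4 symbol, 0 ε)
  (0100)* — 8 transitions (4 symbol, 4 ε)
  (0100)*0 — 9 transitions (5 symbol, 4 ε)
  ((0100)*0)+ — 12 transitions (5 symbol, 7 ε)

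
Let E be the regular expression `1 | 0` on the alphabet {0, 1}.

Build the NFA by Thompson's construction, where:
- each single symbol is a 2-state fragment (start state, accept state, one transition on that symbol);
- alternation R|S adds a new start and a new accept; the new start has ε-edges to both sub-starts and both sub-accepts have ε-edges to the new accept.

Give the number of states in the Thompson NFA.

6

Per subexpression:
Each of the 2 symbol leaves contributes a 2-state fragment.
  1 | 0 — 6 states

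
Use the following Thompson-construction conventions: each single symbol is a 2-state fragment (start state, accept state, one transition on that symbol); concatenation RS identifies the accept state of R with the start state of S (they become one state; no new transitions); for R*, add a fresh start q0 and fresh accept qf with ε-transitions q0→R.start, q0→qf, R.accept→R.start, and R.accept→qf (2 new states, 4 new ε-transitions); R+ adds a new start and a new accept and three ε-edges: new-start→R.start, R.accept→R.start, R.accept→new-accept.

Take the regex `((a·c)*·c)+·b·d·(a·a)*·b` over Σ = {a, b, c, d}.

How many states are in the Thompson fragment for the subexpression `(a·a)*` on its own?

Fragment for `(a·a)*`:
Each of the 2 symbol leaves contributes a 2-state fragment.
  a·a → 3 states
  (a·a)* → 5 states

5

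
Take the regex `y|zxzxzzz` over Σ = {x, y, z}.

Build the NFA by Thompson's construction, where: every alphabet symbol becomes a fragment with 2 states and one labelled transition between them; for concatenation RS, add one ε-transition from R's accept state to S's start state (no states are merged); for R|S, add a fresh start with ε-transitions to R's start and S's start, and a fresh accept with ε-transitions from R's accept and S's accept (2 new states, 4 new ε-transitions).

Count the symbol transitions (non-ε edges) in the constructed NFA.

8

Per subexpression:
Each of the 8 symbol leaves contributes exactly 1 symbol transition.
  zxzxzzz — 7 symbol transitions
  y|zxzxzzz — 8 symbol transitions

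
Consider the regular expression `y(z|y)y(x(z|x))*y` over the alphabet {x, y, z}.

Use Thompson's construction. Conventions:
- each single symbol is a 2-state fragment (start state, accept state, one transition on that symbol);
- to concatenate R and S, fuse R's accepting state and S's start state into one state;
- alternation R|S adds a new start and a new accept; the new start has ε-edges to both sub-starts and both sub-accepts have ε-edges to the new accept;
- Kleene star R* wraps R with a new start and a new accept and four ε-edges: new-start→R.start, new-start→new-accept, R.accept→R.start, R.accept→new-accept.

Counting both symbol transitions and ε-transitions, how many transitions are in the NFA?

20

Per subexpression:
Each of the 8 symbol leaves contributes 1 transition (1 symbol, 0 ε).
  z|y = 6 transitions (2 symbol, 4 ε)
  z|x = 6 transitions (2 symbol, 4 ε)
  x(z|x) = 7 transitions (3 symbol, 4 ε)
  (x(z|x))* = 11 transitions (3 symbol, 8 ε)
  y(z|y)y(x(z|x))*y = 20 transitions (8 symbol, 12 ε)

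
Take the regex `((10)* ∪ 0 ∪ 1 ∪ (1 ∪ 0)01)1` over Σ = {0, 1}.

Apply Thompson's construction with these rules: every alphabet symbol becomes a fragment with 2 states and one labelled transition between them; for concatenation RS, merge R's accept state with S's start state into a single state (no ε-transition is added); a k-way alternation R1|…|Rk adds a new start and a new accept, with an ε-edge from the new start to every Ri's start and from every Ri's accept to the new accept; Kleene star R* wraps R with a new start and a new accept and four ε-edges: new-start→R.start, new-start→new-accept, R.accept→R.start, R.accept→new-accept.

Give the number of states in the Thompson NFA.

20

Per subexpression:
Each of the 9 symbol leaves contributes a 2-state fragment.
  10 : 3 states
  (10)* : 5 states
  1 ∪ 0 : 6 states
  (1 ∪ 0)01 : 8 states
  (10)* ∪ 0 ∪ 1 ∪ (1 ∪ 0)01 : 19 states
  ((10)* ∪ 0 ∪ 1 ∪ (1 ∪ 0)01)1 : 20 states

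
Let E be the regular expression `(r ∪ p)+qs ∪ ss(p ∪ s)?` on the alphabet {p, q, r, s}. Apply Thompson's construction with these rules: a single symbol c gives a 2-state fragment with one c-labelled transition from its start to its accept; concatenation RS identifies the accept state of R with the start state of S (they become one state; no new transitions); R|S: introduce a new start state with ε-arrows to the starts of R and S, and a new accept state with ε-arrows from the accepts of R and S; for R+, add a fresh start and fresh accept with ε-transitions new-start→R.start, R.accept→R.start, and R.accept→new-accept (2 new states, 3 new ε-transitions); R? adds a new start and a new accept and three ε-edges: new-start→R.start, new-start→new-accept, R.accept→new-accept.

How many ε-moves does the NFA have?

18

Bottom-up over the parse tree:
Each of the 8 symbol leaves contributes 0 ε-transitions.
  r ∪ p = 4 ε-transitions
  (r ∪ p)+ = 7 ε-transitions
  (r ∪ p)+qs = 7 ε-transitions
  p ∪ s = 4 ε-transitions
  (p ∪ s)? = 7 ε-transitions
  ss(p ∪ s)? = 7 ε-transitions
  (r ∪ p)+qs ∪ ss(p ∪ s)? = 18 ε-transitions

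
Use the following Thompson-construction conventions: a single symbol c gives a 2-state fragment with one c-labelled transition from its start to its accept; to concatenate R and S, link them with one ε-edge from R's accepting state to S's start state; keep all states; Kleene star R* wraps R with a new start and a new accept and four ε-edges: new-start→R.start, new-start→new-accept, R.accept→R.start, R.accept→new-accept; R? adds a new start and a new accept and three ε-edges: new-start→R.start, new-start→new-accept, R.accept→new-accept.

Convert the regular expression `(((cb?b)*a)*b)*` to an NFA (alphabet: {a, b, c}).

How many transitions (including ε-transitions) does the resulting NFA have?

Per subexpression:
Each of the 5 symbol leaves contributes 1 transition (1 symbol, 0 ε).
  b? : 4 transitions (1 symbol, 3 ε)
  cb?b : 8 transitions (3 symbol, 5 ε)
  (cb?b)* : 12 transitions (3 symbol, 9 ε)
  (cb?b)*a : 14 transitions (4 symbol, 10 ε)
  ((cb?b)*a)* : 18 transitions (4 symbol, 14 ε)
  ((cb?b)*a)*b : 20 transitions (5 symbol, 15 ε)
  (((cb?b)*a)*b)* : 24 transitions (5 symbol, 19 ε)

24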